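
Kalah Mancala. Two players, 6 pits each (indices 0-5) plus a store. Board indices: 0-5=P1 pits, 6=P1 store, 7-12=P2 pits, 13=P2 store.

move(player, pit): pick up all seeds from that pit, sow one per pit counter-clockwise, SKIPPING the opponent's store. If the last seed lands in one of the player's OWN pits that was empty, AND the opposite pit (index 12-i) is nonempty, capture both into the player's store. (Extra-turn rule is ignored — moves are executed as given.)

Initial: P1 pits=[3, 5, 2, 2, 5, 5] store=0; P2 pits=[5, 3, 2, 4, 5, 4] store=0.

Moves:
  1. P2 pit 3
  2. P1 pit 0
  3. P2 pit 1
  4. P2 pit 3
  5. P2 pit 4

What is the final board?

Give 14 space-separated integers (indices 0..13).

Answer: 1 7 4 4 7 6 0 5 0 3 0 0 6 2

Derivation:
Move 1: P2 pit3 -> P1=[4,5,2,2,5,5](0) P2=[5,3,2,0,6,5](1)
Move 2: P1 pit0 -> P1=[0,6,3,3,6,5](0) P2=[5,3,2,0,6,5](1)
Move 3: P2 pit1 -> P1=[0,6,3,3,6,5](0) P2=[5,0,3,1,7,5](1)
Move 4: P2 pit3 -> P1=[0,6,3,3,6,5](0) P2=[5,0,3,0,8,5](1)
Move 5: P2 pit4 -> P1=[1,7,4,4,7,6](0) P2=[5,0,3,0,0,6](2)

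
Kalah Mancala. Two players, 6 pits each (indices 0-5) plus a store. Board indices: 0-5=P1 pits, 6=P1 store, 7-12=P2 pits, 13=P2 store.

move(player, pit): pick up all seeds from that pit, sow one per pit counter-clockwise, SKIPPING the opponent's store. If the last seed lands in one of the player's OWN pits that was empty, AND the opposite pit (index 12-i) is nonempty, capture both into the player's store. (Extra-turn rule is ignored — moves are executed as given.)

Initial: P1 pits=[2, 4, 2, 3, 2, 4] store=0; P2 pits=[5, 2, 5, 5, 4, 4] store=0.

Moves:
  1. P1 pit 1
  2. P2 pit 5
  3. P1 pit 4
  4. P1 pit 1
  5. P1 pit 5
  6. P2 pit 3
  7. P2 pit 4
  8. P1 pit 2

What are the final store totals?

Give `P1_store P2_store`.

Answer: 3 3

Derivation:
Move 1: P1 pit1 -> P1=[2,0,3,4,3,5](0) P2=[5,2,5,5,4,4](0)
Move 2: P2 pit5 -> P1=[3,1,4,4,3,5](0) P2=[5,2,5,5,4,0](1)
Move 3: P1 pit4 -> P1=[3,1,4,4,0,6](1) P2=[6,2,5,5,4,0](1)
Move 4: P1 pit1 -> P1=[3,0,5,4,0,6](1) P2=[6,2,5,5,4,0](1)
Move 5: P1 pit5 -> P1=[3,0,5,4,0,0](2) P2=[7,3,6,6,5,0](1)
Move 6: P2 pit3 -> P1=[4,1,6,4,0,0](2) P2=[7,3,6,0,6,1](2)
Move 7: P2 pit4 -> P1=[5,2,7,5,0,0](2) P2=[7,3,6,0,0,2](3)
Move 8: P1 pit2 -> P1=[5,2,0,6,1,1](3) P2=[8,4,7,0,0,2](3)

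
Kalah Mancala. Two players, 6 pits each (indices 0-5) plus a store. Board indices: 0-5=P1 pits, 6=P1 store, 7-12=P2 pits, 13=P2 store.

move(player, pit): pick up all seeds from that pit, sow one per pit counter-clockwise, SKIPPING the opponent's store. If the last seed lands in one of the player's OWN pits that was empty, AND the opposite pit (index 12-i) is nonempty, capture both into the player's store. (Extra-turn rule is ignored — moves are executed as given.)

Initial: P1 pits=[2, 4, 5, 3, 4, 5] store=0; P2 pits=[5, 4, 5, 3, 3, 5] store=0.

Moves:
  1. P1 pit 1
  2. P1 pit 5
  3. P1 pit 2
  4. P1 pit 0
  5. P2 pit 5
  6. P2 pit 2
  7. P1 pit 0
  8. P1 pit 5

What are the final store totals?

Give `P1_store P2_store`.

Answer: 8 2

Derivation:
Move 1: P1 pit1 -> P1=[2,0,6,4,5,6](0) P2=[5,4,5,3,3,5](0)
Move 2: P1 pit5 -> P1=[2,0,6,4,5,0](1) P2=[6,5,6,4,4,5](0)
Move 3: P1 pit2 -> P1=[2,0,0,5,6,1](2) P2=[7,6,6,4,4,5](0)
Move 4: P1 pit0 -> P1=[0,1,0,5,6,1](7) P2=[7,6,6,0,4,5](0)
Move 5: P2 pit5 -> P1=[1,2,1,6,6,1](7) P2=[7,6,6,0,4,0](1)
Move 6: P2 pit2 -> P1=[2,3,1,6,6,1](7) P2=[7,6,0,1,5,1](2)
Move 7: P1 pit0 -> P1=[0,4,2,6,6,1](7) P2=[7,6,0,1,5,1](2)
Move 8: P1 pit5 -> P1=[0,4,2,6,6,0](8) P2=[7,6,0,1,5,1](2)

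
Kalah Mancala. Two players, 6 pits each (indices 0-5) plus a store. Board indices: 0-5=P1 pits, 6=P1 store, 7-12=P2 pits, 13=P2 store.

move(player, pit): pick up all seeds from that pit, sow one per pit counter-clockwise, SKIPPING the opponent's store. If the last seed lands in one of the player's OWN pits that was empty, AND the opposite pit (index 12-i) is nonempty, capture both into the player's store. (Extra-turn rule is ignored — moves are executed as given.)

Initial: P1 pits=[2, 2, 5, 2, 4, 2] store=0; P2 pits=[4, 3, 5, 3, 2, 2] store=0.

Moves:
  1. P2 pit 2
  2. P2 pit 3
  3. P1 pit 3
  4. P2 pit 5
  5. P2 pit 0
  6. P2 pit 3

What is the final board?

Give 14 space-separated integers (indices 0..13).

Answer: 5 3 6 0 5 3 0 0 4 1 0 6 0 3

Derivation:
Move 1: P2 pit2 -> P1=[3,2,5,2,4,2](0) P2=[4,3,0,4,3,3](1)
Move 2: P2 pit3 -> P1=[4,2,5,2,4,2](0) P2=[4,3,0,0,4,4](2)
Move 3: P1 pit3 -> P1=[4,2,5,0,5,3](0) P2=[4,3,0,0,4,4](2)
Move 4: P2 pit5 -> P1=[5,3,6,0,5,3](0) P2=[4,3,0,0,4,0](3)
Move 5: P2 pit0 -> P1=[5,3,6,0,5,3](0) P2=[0,4,1,1,5,0](3)
Move 6: P2 pit3 -> P1=[5,3,6,0,5,3](0) P2=[0,4,1,0,6,0](3)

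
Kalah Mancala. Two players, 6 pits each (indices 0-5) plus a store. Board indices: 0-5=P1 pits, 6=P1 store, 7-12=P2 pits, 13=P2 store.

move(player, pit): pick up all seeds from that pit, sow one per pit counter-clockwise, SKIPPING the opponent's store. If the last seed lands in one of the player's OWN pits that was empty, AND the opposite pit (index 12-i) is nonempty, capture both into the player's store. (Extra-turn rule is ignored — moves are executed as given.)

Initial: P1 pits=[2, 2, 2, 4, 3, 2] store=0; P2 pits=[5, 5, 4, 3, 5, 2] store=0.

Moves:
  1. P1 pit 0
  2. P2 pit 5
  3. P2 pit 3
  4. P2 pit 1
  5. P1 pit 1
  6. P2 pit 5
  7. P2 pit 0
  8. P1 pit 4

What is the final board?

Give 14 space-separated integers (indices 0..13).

Move 1: P1 pit0 -> P1=[0,3,3,4,3,2](0) P2=[5,5,4,3,5,2](0)
Move 2: P2 pit5 -> P1=[1,3,3,4,3,2](0) P2=[5,5,4,3,5,0](1)
Move 3: P2 pit3 -> P1=[1,3,3,4,3,2](0) P2=[5,5,4,0,6,1](2)
Move 4: P2 pit1 -> P1=[1,3,3,4,3,2](0) P2=[5,0,5,1,7,2](3)
Move 5: P1 pit1 -> P1=[1,0,4,5,4,2](0) P2=[5,0,5,1,7,2](3)
Move 6: P2 pit5 -> P1=[2,0,4,5,4,2](0) P2=[5,0,5,1,7,0](4)
Move 7: P2 pit0 -> P1=[0,0,4,5,4,2](0) P2=[0,1,6,2,8,0](7)
Move 8: P1 pit4 -> P1=[0,0,4,5,0,3](1) P2=[1,2,6,2,8,0](7)

Answer: 0 0 4 5 0 3 1 1 2 6 2 8 0 7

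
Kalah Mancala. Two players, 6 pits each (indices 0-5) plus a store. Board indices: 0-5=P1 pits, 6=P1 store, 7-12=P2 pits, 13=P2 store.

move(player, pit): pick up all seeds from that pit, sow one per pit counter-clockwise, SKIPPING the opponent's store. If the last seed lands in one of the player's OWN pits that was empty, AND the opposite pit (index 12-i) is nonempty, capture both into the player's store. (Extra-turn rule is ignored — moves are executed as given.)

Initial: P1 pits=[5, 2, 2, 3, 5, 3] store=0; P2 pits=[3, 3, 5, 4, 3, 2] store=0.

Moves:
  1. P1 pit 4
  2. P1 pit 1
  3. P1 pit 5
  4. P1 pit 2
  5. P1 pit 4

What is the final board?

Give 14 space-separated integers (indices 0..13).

Answer: 5 0 0 5 0 1 8 0 5 7 4 3 2 0

Derivation:
Move 1: P1 pit4 -> P1=[5,2,2,3,0,4](1) P2=[4,4,6,4,3,2](0)
Move 2: P1 pit1 -> P1=[5,0,3,4,0,4](1) P2=[4,4,6,4,3,2](0)
Move 3: P1 pit5 -> P1=[5,0,3,4,0,0](2) P2=[5,5,7,4,3,2](0)
Move 4: P1 pit2 -> P1=[5,0,0,5,1,0](8) P2=[0,5,7,4,3,2](0)
Move 5: P1 pit4 -> P1=[5,0,0,5,0,1](8) P2=[0,5,7,4,3,2](0)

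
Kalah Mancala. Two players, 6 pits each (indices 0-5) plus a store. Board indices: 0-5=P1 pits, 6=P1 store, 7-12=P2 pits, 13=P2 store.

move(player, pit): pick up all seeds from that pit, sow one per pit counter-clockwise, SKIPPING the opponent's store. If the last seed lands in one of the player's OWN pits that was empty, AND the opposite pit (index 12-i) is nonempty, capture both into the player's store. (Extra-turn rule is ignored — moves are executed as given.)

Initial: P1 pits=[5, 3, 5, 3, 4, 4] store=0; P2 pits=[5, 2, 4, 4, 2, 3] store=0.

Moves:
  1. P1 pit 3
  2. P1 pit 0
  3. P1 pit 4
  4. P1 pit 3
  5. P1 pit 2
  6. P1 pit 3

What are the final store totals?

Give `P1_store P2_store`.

Move 1: P1 pit3 -> P1=[5,3,5,0,5,5](1) P2=[5,2,4,4,2,3](0)
Move 2: P1 pit0 -> P1=[0,4,6,1,6,6](1) P2=[5,2,4,4,2,3](0)
Move 3: P1 pit4 -> P1=[0,4,6,1,0,7](2) P2=[6,3,5,5,2,3](0)
Move 4: P1 pit3 -> P1=[0,4,6,0,0,7](6) P2=[6,0,5,5,2,3](0)
Move 5: P1 pit2 -> P1=[0,4,0,1,1,8](7) P2=[7,1,5,5,2,3](0)
Move 6: P1 pit3 -> P1=[0,4,0,0,2,8](7) P2=[7,1,5,5,2,3](0)

Answer: 7 0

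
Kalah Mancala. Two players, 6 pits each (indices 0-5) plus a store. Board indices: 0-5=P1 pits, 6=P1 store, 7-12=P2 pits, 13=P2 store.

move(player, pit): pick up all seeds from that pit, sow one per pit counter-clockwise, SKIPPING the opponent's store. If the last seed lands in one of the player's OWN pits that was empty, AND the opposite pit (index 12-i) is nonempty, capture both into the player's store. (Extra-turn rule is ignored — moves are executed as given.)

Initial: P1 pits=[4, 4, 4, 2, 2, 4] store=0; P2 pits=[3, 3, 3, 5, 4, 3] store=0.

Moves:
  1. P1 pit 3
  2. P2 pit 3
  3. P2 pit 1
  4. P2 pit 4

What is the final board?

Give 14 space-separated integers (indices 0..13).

Move 1: P1 pit3 -> P1=[4,4,4,0,3,5](0) P2=[3,3,3,5,4,3](0)
Move 2: P2 pit3 -> P1=[5,5,4,0,3,5](0) P2=[3,3,3,0,5,4](1)
Move 3: P2 pit1 -> P1=[5,5,4,0,3,5](0) P2=[3,0,4,1,6,4](1)
Move 4: P2 pit4 -> P1=[6,6,5,1,3,5](0) P2=[3,0,4,1,0,5](2)

Answer: 6 6 5 1 3 5 0 3 0 4 1 0 5 2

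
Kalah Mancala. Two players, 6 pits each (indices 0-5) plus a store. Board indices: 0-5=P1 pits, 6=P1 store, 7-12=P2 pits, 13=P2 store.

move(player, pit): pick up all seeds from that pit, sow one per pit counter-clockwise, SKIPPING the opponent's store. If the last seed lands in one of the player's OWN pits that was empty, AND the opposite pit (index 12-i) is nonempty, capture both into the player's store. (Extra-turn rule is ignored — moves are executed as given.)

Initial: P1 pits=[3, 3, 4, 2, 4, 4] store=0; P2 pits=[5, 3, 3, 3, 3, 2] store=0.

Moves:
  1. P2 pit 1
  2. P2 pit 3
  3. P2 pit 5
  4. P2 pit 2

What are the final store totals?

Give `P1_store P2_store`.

Move 1: P2 pit1 -> P1=[3,3,4,2,4,4](0) P2=[5,0,4,4,4,2](0)
Move 2: P2 pit3 -> P1=[4,3,4,2,4,4](0) P2=[5,0,4,0,5,3](1)
Move 3: P2 pit5 -> P1=[5,4,4,2,4,4](0) P2=[5,0,4,0,5,0](2)
Move 4: P2 pit2 -> P1=[5,4,4,2,4,4](0) P2=[5,0,0,1,6,1](3)

Answer: 0 3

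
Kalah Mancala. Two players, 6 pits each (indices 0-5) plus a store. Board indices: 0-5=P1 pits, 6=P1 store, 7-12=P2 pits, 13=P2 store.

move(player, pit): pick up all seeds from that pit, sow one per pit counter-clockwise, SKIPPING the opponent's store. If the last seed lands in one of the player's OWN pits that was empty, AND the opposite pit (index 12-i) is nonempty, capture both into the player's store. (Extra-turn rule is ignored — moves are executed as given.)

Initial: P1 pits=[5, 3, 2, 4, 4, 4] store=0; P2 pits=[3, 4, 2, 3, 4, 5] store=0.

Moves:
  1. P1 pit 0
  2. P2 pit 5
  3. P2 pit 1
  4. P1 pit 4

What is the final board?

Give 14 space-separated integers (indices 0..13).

Answer: 0 5 4 6 0 6 1 4 1 4 4 5 0 3

Derivation:
Move 1: P1 pit0 -> P1=[0,4,3,5,5,5](0) P2=[3,4,2,3,4,5](0)
Move 2: P2 pit5 -> P1=[1,5,4,6,5,5](0) P2=[3,4,2,3,4,0](1)
Move 3: P2 pit1 -> P1=[0,5,4,6,5,5](0) P2=[3,0,3,4,5,0](3)
Move 4: P1 pit4 -> P1=[0,5,4,6,0,6](1) P2=[4,1,4,4,5,0](3)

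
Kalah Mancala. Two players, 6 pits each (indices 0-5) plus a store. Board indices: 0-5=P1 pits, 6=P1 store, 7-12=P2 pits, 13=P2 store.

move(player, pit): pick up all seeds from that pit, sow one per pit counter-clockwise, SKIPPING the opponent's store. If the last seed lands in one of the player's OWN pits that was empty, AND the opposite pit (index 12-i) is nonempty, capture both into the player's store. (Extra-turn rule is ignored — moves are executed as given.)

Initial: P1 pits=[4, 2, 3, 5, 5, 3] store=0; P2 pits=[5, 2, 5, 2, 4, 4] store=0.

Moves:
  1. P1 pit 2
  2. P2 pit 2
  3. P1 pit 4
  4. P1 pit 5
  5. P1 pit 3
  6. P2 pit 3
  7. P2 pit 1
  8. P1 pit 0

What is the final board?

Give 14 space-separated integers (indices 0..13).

Answer: 0 4 1 1 2 2 4 8 0 4 1 7 7 3

Derivation:
Move 1: P1 pit2 -> P1=[4,2,0,6,6,4](0) P2=[5,2,5,2,4,4](0)
Move 2: P2 pit2 -> P1=[5,2,0,6,6,4](0) P2=[5,2,0,3,5,5](1)
Move 3: P1 pit4 -> P1=[5,2,0,6,0,5](1) P2=[6,3,1,4,5,5](1)
Move 4: P1 pit5 -> P1=[5,2,0,6,0,0](2) P2=[7,4,2,5,5,5](1)
Move 5: P1 pit3 -> P1=[5,2,0,0,1,1](3) P2=[8,5,3,5,5,5](1)
Move 6: P2 pit3 -> P1=[6,3,0,0,1,1](3) P2=[8,5,3,0,6,6](2)
Move 7: P2 pit1 -> P1=[6,3,0,0,1,1](3) P2=[8,0,4,1,7,7](3)
Move 8: P1 pit0 -> P1=[0,4,1,1,2,2](4) P2=[8,0,4,1,7,7](3)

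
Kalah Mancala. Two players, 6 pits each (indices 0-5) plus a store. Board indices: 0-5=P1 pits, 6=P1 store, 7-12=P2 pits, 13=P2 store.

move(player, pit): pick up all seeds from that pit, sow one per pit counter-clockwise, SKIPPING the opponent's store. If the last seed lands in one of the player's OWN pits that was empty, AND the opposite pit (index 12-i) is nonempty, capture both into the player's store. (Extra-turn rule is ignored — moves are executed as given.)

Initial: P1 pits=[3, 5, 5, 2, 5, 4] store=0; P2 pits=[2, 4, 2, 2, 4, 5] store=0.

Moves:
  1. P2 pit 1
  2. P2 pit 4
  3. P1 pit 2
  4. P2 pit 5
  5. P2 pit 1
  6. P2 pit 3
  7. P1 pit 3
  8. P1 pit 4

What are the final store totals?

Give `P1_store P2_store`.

Move 1: P2 pit1 -> P1=[3,5,5,2,5,4](0) P2=[2,0,3,3,5,6](0)
Move 2: P2 pit4 -> P1=[4,6,6,2,5,4](0) P2=[2,0,3,3,0,7](1)
Move 3: P1 pit2 -> P1=[4,6,0,3,6,5](1) P2=[3,1,3,3,0,7](1)
Move 4: P2 pit5 -> P1=[5,7,1,4,7,6](1) P2=[3,1,3,3,0,0](2)
Move 5: P2 pit1 -> P1=[5,7,1,4,7,6](1) P2=[3,0,4,3,0,0](2)
Move 6: P2 pit3 -> P1=[5,7,1,4,7,6](1) P2=[3,0,4,0,1,1](3)
Move 7: P1 pit3 -> P1=[5,7,1,0,8,7](2) P2=[4,0,4,0,1,1](3)
Move 8: P1 pit4 -> P1=[5,7,1,0,0,8](3) P2=[5,1,5,1,2,2](3)

Answer: 3 3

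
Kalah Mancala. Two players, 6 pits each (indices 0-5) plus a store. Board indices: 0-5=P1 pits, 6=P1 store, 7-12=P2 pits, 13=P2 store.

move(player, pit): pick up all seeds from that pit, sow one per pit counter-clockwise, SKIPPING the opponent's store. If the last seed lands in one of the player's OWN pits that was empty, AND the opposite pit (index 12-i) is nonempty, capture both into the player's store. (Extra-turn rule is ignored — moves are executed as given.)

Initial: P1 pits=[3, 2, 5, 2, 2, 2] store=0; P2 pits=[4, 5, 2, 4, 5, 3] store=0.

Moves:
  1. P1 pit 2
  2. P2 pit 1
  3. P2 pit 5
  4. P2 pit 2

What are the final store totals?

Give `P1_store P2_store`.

Answer: 1 7

Derivation:
Move 1: P1 pit2 -> P1=[3,2,0,3,3,3](1) P2=[5,5,2,4,5,3](0)
Move 2: P2 pit1 -> P1=[3,2,0,3,3,3](1) P2=[5,0,3,5,6,4](1)
Move 3: P2 pit5 -> P1=[4,3,1,3,3,3](1) P2=[5,0,3,5,6,0](2)
Move 4: P2 pit2 -> P1=[0,3,1,3,3,3](1) P2=[5,0,0,6,7,0](7)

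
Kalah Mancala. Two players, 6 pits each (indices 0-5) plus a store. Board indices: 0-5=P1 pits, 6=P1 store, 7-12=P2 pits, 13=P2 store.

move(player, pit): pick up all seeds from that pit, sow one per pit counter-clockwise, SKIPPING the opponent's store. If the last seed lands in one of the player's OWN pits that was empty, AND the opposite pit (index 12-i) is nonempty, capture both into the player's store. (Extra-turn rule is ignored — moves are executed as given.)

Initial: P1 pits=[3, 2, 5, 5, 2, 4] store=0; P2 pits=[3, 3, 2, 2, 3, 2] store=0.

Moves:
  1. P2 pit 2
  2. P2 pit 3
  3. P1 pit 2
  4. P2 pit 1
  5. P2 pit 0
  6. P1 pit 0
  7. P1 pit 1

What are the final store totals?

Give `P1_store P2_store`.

Move 1: P2 pit2 -> P1=[3,2,5,5,2,4](0) P2=[3,3,0,3,4,2](0)
Move 2: P2 pit3 -> P1=[3,2,5,5,2,4](0) P2=[3,3,0,0,5,3](1)
Move 3: P1 pit2 -> P1=[3,2,0,6,3,5](1) P2=[4,3,0,0,5,3](1)
Move 4: P2 pit1 -> P1=[3,2,0,6,3,5](1) P2=[4,0,1,1,6,3](1)
Move 5: P2 pit0 -> P1=[3,2,0,6,3,5](1) P2=[0,1,2,2,7,3](1)
Move 6: P1 pit0 -> P1=[0,3,1,7,3,5](1) P2=[0,1,2,2,7,3](1)
Move 7: P1 pit1 -> P1=[0,0,2,8,4,5](1) P2=[0,1,2,2,7,3](1)

Answer: 1 1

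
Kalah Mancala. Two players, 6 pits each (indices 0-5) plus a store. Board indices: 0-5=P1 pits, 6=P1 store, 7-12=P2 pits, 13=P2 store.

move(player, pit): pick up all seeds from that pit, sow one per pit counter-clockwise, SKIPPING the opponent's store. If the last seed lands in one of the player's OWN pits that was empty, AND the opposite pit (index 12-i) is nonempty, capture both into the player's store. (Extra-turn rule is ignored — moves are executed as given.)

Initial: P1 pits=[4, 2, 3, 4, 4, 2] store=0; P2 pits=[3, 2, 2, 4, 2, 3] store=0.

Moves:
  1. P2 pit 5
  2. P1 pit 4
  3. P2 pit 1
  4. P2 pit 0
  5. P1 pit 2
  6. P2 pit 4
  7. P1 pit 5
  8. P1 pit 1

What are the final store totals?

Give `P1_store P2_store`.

Move 1: P2 pit5 -> P1=[5,3,3,4,4,2](0) P2=[3,2,2,4,2,0](1)
Move 2: P1 pit4 -> P1=[5,3,3,4,0,3](1) P2=[4,3,2,4,2,0](1)
Move 3: P2 pit1 -> P1=[5,3,3,4,0,3](1) P2=[4,0,3,5,3,0](1)
Move 4: P2 pit0 -> P1=[5,3,3,4,0,3](1) P2=[0,1,4,6,4,0](1)
Move 5: P1 pit2 -> P1=[5,3,0,5,1,4](1) P2=[0,1,4,6,4,0](1)
Move 6: P2 pit4 -> P1=[6,4,0,5,1,4](1) P2=[0,1,4,6,0,1](2)
Move 7: P1 pit5 -> P1=[6,4,0,5,1,0](2) P2=[1,2,5,6,0,1](2)
Move 8: P1 pit1 -> P1=[6,0,1,6,2,0](4) P2=[0,2,5,6,0,1](2)

Answer: 4 2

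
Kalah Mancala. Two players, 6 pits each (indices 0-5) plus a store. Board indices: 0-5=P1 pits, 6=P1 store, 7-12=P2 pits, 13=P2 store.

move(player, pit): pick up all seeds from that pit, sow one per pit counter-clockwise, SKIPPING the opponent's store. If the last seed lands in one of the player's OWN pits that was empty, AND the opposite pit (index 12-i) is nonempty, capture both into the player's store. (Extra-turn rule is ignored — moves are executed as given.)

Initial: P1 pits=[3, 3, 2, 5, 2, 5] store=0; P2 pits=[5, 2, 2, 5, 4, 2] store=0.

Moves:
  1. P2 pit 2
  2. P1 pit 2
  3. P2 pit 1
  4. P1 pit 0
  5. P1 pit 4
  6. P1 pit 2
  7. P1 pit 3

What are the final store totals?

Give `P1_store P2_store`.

Move 1: P2 pit2 -> P1=[3,3,2,5,2,5](0) P2=[5,2,0,6,5,2](0)
Move 2: P1 pit2 -> P1=[3,3,0,6,3,5](0) P2=[5,2,0,6,5,2](0)
Move 3: P2 pit1 -> P1=[3,3,0,6,3,5](0) P2=[5,0,1,7,5,2](0)
Move 4: P1 pit0 -> P1=[0,4,1,7,3,5](0) P2=[5,0,1,7,5,2](0)
Move 5: P1 pit4 -> P1=[0,4,1,7,0,6](1) P2=[6,0,1,7,5,2](0)
Move 6: P1 pit2 -> P1=[0,4,0,8,0,6](1) P2=[6,0,1,7,5,2](0)
Move 7: P1 pit3 -> P1=[0,4,0,0,1,7](2) P2=[7,1,2,8,6,2](0)

Answer: 2 0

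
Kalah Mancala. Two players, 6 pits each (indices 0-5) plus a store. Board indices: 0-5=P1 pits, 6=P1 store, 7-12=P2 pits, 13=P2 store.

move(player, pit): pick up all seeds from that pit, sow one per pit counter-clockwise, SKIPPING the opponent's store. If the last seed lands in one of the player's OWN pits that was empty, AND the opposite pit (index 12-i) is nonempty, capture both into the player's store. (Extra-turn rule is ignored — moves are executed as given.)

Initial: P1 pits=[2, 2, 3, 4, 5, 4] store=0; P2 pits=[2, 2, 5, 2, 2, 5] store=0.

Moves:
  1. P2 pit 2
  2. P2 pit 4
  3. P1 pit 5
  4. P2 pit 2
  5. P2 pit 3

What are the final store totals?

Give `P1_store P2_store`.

Answer: 1 3

Derivation:
Move 1: P2 pit2 -> P1=[3,2,3,4,5,4](0) P2=[2,2,0,3,3,6](1)
Move 2: P2 pit4 -> P1=[4,2,3,4,5,4](0) P2=[2,2,0,3,0,7](2)
Move 3: P1 pit5 -> P1=[4,2,3,4,5,0](1) P2=[3,3,1,3,0,7](2)
Move 4: P2 pit2 -> P1=[4,2,3,4,5,0](1) P2=[3,3,0,4,0,7](2)
Move 5: P2 pit3 -> P1=[5,2,3,4,5,0](1) P2=[3,3,0,0,1,8](3)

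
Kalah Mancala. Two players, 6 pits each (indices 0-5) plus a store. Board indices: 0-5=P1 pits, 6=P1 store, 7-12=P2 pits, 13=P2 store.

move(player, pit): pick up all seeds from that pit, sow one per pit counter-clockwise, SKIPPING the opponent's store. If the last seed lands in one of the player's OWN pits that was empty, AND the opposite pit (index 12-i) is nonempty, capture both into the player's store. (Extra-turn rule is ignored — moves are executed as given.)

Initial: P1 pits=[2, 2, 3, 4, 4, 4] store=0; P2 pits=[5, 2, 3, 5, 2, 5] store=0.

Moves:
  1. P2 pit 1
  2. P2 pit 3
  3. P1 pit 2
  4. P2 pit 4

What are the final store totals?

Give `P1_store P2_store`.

Answer: 1 2

Derivation:
Move 1: P2 pit1 -> P1=[2,2,3,4,4,4](0) P2=[5,0,4,6,2,5](0)
Move 2: P2 pit3 -> P1=[3,3,4,4,4,4](0) P2=[5,0,4,0,3,6](1)
Move 3: P1 pit2 -> P1=[3,3,0,5,5,5](1) P2=[5,0,4,0,3,6](1)
Move 4: P2 pit4 -> P1=[4,3,0,5,5,5](1) P2=[5,0,4,0,0,7](2)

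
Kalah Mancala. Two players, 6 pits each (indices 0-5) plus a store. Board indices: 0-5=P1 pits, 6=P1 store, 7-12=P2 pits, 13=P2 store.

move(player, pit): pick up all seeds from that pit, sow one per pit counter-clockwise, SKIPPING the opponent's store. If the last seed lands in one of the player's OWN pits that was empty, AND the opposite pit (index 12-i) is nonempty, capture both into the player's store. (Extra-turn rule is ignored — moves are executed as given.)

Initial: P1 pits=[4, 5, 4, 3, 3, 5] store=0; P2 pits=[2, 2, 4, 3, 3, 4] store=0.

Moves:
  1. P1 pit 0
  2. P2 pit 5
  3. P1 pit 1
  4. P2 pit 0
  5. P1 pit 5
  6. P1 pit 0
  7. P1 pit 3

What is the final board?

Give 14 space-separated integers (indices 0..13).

Move 1: P1 pit0 -> P1=[0,6,5,4,4,5](0) P2=[2,2,4,3,3,4](0)
Move 2: P2 pit5 -> P1=[1,7,6,4,4,5](0) P2=[2,2,4,3,3,0](1)
Move 3: P1 pit1 -> P1=[1,0,7,5,5,6](1) P2=[3,3,4,3,3,0](1)
Move 4: P2 pit0 -> P1=[1,0,7,5,5,6](1) P2=[0,4,5,4,3,0](1)
Move 5: P1 pit5 -> P1=[1,0,7,5,5,0](2) P2=[1,5,6,5,4,0](1)
Move 6: P1 pit0 -> P1=[0,0,7,5,5,0](7) P2=[1,5,6,5,0,0](1)
Move 7: P1 pit3 -> P1=[0,0,7,0,6,1](8) P2=[2,6,6,5,0,0](1)

Answer: 0 0 7 0 6 1 8 2 6 6 5 0 0 1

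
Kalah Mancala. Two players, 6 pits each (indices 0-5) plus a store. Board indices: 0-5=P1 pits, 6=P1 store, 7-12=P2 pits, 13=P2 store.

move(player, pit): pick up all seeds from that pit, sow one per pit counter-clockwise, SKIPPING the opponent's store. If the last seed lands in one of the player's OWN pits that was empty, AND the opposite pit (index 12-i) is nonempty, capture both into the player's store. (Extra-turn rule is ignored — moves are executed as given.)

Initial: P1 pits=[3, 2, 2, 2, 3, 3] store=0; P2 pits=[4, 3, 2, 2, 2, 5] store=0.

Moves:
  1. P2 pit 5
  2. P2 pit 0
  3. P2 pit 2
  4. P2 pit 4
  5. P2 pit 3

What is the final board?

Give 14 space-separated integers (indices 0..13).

Answer: 2 4 3 3 3 3 0 0 4 0 0 1 2 8

Derivation:
Move 1: P2 pit5 -> P1=[4,3,3,3,3,3](0) P2=[4,3,2,2,2,0](1)
Move 2: P2 pit0 -> P1=[4,3,3,3,3,3](0) P2=[0,4,3,3,3,0](1)
Move 3: P2 pit2 -> P1=[0,3,3,3,3,3](0) P2=[0,4,0,4,4,0](6)
Move 4: P2 pit4 -> P1=[1,4,3,3,3,3](0) P2=[0,4,0,4,0,1](7)
Move 5: P2 pit3 -> P1=[2,4,3,3,3,3](0) P2=[0,4,0,0,1,2](8)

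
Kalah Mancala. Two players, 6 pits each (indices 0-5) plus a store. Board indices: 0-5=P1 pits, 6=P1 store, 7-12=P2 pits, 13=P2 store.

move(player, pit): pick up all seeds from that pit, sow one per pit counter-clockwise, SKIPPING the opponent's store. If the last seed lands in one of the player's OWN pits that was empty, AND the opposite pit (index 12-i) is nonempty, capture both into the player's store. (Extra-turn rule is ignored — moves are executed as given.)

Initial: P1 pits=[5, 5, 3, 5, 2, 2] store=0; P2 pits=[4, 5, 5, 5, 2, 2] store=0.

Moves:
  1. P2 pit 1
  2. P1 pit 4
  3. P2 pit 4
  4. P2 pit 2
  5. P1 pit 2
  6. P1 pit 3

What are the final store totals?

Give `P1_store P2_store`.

Answer: 2 3

Derivation:
Move 1: P2 pit1 -> P1=[5,5,3,5,2,2](0) P2=[4,0,6,6,3,3](1)
Move 2: P1 pit4 -> P1=[5,5,3,5,0,3](1) P2=[4,0,6,6,3,3](1)
Move 3: P2 pit4 -> P1=[6,5,3,5,0,3](1) P2=[4,0,6,6,0,4](2)
Move 4: P2 pit2 -> P1=[7,6,3,5,0,3](1) P2=[4,0,0,7,1,5](3)
Move 5: P1 pit2 -> P1=[7,6,0,6,1,4](1) P2=[4,0,0,7,1,5](3)
Move 6: P1 pit3 -> P1=[7,6,0,0,2,5](2) P2=[5,1,1,7,1,5](3)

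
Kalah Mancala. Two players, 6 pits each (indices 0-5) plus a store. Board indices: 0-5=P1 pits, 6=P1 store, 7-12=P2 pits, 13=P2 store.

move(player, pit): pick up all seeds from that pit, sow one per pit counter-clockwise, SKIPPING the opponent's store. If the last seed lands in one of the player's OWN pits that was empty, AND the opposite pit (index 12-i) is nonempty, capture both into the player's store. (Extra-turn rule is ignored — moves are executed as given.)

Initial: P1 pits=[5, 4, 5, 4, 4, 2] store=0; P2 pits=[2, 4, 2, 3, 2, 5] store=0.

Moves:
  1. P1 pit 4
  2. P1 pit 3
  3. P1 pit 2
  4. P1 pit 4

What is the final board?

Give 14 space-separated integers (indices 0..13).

Answer: 5 4 0 1 0 6 4 5 5 2 3 2 5 0

Derivation:
Move 1: P1 pit4 -> P1=[5,4,5,4,0,3](1) P2=[3,5,2,3,2,5](0)
Move 2: P1 pit3 -> P1=[5,4,5,0,1,4](2) P2=[4,5,2,3,2,5](0)
Move 3: P1 pit2 -> P1=[5,4,0,1,2,5](3) P2=[5,5,2,3,2,5](0)
Move 4: P1 pit4 -> P1=[5,4,0,1,0,6](4) P2=[5,5,2,3,2,5](0)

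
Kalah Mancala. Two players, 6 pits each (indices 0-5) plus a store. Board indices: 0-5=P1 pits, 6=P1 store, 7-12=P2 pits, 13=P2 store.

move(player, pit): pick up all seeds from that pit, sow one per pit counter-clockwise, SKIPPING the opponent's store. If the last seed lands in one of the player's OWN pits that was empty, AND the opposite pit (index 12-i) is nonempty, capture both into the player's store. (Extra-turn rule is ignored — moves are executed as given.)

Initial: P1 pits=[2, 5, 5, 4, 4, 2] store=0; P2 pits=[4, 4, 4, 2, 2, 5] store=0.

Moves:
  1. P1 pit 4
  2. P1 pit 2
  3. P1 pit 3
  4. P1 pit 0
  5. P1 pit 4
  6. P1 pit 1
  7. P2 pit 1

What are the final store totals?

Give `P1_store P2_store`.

Move 1: P1 pit4 -> P1=[2,5,5,4,0,3](1) P2=[5,5,4,2,2,5](0)
Move 2: P1 pit2 -> P1=[2,5,0,5,1,4](2) P2=[6,5,4,2,2,5](0)
Move 3: P1 pit3 -> P1=[2,5,0,0,2,5](3) P2=[7,6,4,2,2,5](0)
Move 4: P1 pit0 -> P1=[0,6,0,0,2,5](6) P2=[7,6,4,0,2,5](0)
Move 5: P1 pit4 -> P1=[0,6,0,0,0,6](7) P2=[7,6,4,0,2,5](0)
Move 6: P1 pit1 -> P1=[0,0,1,1,1,7](8) P2=[8,6,4,0,2,5](0)
Move 7: P2 pit1 -> P1=[1,0,1,1,1,7](8) P2=[8,0,5,1,3,6](1)

Answer: 8 1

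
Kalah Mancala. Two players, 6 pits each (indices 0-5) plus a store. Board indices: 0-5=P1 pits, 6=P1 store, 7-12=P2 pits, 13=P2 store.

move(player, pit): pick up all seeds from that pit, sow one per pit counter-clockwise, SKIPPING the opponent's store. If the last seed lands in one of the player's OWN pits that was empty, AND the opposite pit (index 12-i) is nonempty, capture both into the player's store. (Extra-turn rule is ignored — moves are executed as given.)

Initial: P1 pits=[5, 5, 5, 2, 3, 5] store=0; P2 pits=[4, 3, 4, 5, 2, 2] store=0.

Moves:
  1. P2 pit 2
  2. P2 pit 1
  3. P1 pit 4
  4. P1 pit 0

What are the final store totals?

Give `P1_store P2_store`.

Answer: 1 1

Derivation:
Move 1: P2 pit2 -> P1=[5,5,5,2,3,5](0) P2=[4,3,0,6,3,3](1)
Move 2: P2 pit1 -> P1=[5,5,5,2,3,5](0) P2=[4,0,1,7,4,3](1)
Move 3: P1 pit4 -> P1=[5,5,5,2,0,6](1) P2=[5,0,1,7,4,3](1)
Move 4: P1 pit0 -> P1=[0,6,6,3,1,7](1) P2=[5,0,1,7,4,3](1)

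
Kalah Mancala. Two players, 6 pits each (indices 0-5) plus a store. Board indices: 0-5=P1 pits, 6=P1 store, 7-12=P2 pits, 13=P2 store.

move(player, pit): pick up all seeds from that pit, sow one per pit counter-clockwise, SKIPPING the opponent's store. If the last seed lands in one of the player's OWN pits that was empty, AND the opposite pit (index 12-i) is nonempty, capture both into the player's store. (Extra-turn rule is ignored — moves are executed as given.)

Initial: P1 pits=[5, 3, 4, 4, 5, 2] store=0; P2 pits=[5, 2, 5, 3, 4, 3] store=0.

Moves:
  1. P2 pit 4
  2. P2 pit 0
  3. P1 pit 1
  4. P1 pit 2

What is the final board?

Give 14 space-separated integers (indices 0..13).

Answer: 6 0 0 6 7 4 1 1 3 6 4 1 5 1

Derivation:
Move 1: P2 pit4 -> P1=[6,4,4,4,5,2](0) P2=[5,2,5,3,0,4](1)
Move 2: P2 pit0 -> P1=[6,4,4,4,5,2](0) P2=[0,3,6,4,1,5](1)
Move 3: P1 pit1 -> P1=[6,0,5,5,6,3](0) P2=[0,3,6,4,1,5](1)
Move 4: P1 pit2 -> P1=[6,0,0,6,7,4](1) P2=[1,3,6,4,1,5](1)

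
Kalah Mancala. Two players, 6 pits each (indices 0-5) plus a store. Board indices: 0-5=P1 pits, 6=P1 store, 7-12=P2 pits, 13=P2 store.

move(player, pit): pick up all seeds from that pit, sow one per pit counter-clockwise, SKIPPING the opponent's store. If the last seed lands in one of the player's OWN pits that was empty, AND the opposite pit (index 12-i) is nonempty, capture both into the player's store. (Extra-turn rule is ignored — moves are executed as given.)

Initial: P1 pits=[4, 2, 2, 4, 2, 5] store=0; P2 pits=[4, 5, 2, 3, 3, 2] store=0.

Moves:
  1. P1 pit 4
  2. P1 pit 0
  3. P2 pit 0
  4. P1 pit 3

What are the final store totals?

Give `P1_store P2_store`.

Move 1: P1 pit4 -> P1=[4,2,2,4,0,6](1) P2=[4,5,2,3,3,2](0)
Move 2: P1 pit0 -> P1=[0,3,3,5,0,6](7) P2=[4,0,2,3,3,2](0)
Move 3: P2 pit0 -> P1=[0,3,3,5,0,6](7) P2=[0,1,3,4,4,2](0)
Move 4: P1 pit3 -> P1=[0,3,3,0,1,7](8) P2=[1,2,3,4,4,2](0)

Answer: 8 0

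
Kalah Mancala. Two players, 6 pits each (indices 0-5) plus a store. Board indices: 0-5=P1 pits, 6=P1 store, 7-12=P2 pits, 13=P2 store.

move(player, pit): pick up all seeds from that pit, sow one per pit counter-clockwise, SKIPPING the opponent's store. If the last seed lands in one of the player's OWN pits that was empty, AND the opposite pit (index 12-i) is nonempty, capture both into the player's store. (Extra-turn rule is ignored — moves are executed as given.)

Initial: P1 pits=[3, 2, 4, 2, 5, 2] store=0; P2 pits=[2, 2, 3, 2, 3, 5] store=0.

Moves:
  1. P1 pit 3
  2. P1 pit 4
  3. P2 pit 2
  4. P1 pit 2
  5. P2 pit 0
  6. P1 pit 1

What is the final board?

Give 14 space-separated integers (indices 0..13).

Move 1: P1 pit3 -> P1=[3,2,4,0,6,3](0) P2=[2,2,3,2,3,5](0)
Move 2: P1 pit4 -> P1=[3,2,4,0,0,4](1) P2=[3,3,4,3,3,5](0)
Move 3: P2 pit2 -> P1=[3,2,4,0,0,4](1) P2=[3,3,0,4,4,6](1)
Move 4: P1 pit2 -> P1=[3,2,0,1,1,5](2) P2=[3,3,0,4,4,6](1)
Move 5: P2 pit0 -> P1=[3,2,0,1,1,5](2) P2=[0,4,1,5,4,6](1)
Move 6: P1 pit1 -> P1=[3,0,1,2,1,5](2) P2=[0,4,1,5,4,6](1)

Answer: 3 0 1 2 1 5 2 0 4 1 5 4 6 1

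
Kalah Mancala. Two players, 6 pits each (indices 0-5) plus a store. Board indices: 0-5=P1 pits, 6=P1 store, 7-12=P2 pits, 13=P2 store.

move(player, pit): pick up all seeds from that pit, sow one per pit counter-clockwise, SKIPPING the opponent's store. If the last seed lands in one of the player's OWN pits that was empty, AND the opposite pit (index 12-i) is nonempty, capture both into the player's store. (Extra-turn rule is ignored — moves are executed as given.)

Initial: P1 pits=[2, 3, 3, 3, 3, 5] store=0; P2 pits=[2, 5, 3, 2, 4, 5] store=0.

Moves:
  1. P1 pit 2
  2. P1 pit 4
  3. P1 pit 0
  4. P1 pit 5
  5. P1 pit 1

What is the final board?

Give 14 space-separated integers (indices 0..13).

Answer: 0 0 1 5 1 0 10 0 7 4 1 5 6 0

Derivation:
Move 1: P1 pit2 -> P1=[2,3,0,4,4,6](0) P2=[2,5,3,2,4,5](0)
Move 2: P1 pit4 -> P1=[2,3,0,4,0,7](1) P2=[3,6,3,2,4,5](0)
Move 3: P1 pit0 -> P1=[0,4,0,4,0,7](4) P2=[3,6,3,0,4,5](0)
Move 4: P1 pit5 -> P1=[0,4,0,4,0,0](5) P2=[4,7,4,1,5,6](0)
Move 5: P1 pit1 -> P1=[0,0,1,5,1,0](10) P2=[0,7,4,1,5,6](0)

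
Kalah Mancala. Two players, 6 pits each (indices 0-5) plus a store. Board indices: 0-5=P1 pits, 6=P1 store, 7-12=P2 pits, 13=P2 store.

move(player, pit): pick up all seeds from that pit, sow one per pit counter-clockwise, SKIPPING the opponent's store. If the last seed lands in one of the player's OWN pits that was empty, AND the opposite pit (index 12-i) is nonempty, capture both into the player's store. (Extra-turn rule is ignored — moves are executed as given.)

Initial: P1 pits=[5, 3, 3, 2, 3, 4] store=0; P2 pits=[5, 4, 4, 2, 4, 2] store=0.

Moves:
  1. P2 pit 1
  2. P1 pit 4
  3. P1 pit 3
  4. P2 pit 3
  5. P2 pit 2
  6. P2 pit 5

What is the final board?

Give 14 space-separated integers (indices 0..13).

Move 1: P2 pit1 -> P1=[5,3,3,2,3,4](0) P2=[5,0,5,3,5,3](0)
Move 2: P1 pit4 -> P1=[5,3,3,2,0,5](1) P2=[6,0,5,3,5,3](0)
Move 3: P1 pit3 -> P1=[5,3,3,0,1,6](1) P2=[6,0,5,3,5,3](0)
Move 4: P2 pit3 -> P1=[5,3,3,0,1,6](1) P2=[6,0,5,0,6,4](1)
Move 5: P2 pit2 -> P1=[6,3,3,0,1,6](1) P2=[6,0,0,1,7,5](2)
Move 6: P2 pit5 -> P1=[7,4,4,1,1,6](1) P2=[6,0,0,1,7,0](3)

Answer: 7 4 4 1 1 6 1 6 0 0 1 7 0 3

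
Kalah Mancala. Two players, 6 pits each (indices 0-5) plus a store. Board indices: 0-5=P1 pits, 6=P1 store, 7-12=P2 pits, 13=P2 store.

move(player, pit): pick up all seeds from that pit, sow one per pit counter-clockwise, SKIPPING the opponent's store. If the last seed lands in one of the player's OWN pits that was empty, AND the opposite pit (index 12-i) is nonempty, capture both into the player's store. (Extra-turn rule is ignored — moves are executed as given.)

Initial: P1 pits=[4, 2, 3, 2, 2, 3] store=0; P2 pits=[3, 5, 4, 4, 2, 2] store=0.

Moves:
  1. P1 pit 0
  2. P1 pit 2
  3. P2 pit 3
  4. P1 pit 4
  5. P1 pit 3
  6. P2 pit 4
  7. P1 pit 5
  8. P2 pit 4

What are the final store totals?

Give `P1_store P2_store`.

Move 1: P1 pit0 -> P1=[0,3,4,3,3,3](0) P2=[3,5,4,4,2,2](0)
Move 2: P1 pit2 -> P1=[0,3,0,4,4,4](1) P2=[3,5,4,4,2,2](0)
Move 3: P2 pit3 -> P1=[1,3,0,4,4,4](1) P2=[3,5,4,0,3,3](1)
Move 4: P1 pit4 -> P1=[1,3,0,4,0,5](2) P2=[4,6,4,0,3,3](1)
Move 5: P1 pit3 -> P1=[1,3,0,0,1,6](3) P2=[5,6,4,0,3,3](1)
Move 6: P2 pit4 -> P1=[2,3,0,0,1,6](3) P2=[5,6,4,0,0,4](2)
Move 7: P1 pit5 -> P1=[2,3,0,0,1,0](4) P2=[6,7,5,1,1,4](2)
Move 8: P2 pit4 -> P1=[2,3,0,0,1,0](4) P2=[6,7,5,1,0,5](2)

Answer: 4 2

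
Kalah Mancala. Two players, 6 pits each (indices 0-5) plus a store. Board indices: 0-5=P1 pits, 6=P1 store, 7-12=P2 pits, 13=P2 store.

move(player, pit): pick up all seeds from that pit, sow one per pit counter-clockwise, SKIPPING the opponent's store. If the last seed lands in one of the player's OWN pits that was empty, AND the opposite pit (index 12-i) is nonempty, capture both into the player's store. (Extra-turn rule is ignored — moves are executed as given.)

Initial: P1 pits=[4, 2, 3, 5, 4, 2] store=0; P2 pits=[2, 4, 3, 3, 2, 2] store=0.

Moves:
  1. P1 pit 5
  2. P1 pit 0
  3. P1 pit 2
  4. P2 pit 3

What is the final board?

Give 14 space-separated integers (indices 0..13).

Move 1: P1 pit5 -> P1=[4,2,3,5,4,0](1) P2=[3,4,3,3,2,2](0)
Move 2: P1 pit0 -> P1=[0,3,4,6,5,0](1) P2=[3,4,3,3,2,2](0)
Move 3: P1 pit2 -> P1=[0,3,0,7,6,1](2) P2=[3,4,3,3,2,2](0)
Move 4: P2 pit3 -> P1=[0,3,0,7,6,1](2) P2=[3,4,3,0,3,3](1)

Answer: 0 3 0 7 6 1 2 3 4 3 0 3 3 1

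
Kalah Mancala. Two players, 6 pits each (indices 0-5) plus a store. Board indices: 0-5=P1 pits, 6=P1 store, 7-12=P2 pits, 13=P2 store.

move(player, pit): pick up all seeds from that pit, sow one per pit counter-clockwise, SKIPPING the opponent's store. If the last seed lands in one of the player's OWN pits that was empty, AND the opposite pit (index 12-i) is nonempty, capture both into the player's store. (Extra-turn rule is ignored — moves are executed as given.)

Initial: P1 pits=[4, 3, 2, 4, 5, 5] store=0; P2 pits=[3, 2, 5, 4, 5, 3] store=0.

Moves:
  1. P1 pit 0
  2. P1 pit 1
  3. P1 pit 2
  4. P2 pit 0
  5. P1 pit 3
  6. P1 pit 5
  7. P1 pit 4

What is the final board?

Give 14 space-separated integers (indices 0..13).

Answer: 0 0 0 0 0 1 11 3 6 9 8 7 0 0

Derivation:
Move 1: P1 pit0 -> P1=[0,4,3,5,6,5](0) P2=[3,2,5,4,5,3](0)
Move 2: P1 pit1 -> P1=[0,0,4,6,7,6](0) P2=[3,2,5,4,5,3](0)
Move 3: P1 pit2 -> P1=[0,0,0,7,8,7](1) P2=[3,2,5,4,5,3](0)
Move 4: P2 pit0 -> P1=[0,0,0,7,8,7](1) P2=[0,3,6,5,5,3](0)
Move 5: P1 pit3 -> P1=[0,0,0,0,9,8](2) P2=[1,4,7,6,5,3](0)
Move 6: P1 pit5 -> P1=[0,0,0,0,9,0](8) P2=[2,5,8,7,6,0](0)
Move 7: P1 pit4 -> P1=[0,0,0,0,0,1](11) P2=[3,6,9,8,7,0](0)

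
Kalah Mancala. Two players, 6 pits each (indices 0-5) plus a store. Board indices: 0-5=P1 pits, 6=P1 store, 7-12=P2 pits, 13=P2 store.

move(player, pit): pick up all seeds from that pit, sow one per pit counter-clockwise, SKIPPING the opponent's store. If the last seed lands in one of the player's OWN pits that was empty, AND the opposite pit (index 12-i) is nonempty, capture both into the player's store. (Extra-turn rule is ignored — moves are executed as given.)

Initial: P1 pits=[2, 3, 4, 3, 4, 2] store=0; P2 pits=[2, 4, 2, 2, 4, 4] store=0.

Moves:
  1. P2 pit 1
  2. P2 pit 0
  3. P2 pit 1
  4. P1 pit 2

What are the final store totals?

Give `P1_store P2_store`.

Move 1: P2 pit1 -> P1=[2,3,4,3,4,2](0) P2=[2,0,3,3,5,5](0)
Move 2: P2 pit0 -> P1=[2,3,4,3,4,2](0) P2=[0,1,4,3,5,5](0)
Move 3: P2 pit1 -> P1=[2,3,4,3,4,2](0) P2=[0,0,5,3,5,5](0)
Move 4: P1 pit2 -> P1=[2,3,0,4,5,3](1) P2=[0,0,5,3,5,5](0)

Answer: 1 0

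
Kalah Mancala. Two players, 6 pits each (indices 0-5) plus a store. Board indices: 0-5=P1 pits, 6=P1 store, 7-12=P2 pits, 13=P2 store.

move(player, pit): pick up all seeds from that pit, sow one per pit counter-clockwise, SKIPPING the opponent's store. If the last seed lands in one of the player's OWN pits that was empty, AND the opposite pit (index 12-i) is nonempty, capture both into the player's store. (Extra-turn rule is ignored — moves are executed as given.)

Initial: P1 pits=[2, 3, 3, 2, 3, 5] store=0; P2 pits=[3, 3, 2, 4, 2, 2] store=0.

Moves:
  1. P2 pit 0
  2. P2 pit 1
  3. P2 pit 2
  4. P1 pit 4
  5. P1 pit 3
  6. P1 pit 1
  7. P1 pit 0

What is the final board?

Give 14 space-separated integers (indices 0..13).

Answer: 0 1 5 1 2 7 1 1 0 0 7 4 4 1

Derivation:
Move 1: P2 pit0 -> P1=[2,3,3,2,3,5](0) P2=[0,4,3,5,2,2](0)
Move 2: P2 pit1 -> P1=[2,3,3,2,3,5](0) P2=[0,0,4,6,3,3](0)
Move 3: P2 pit2 -> P1=[2,3,3,2,3,5](0) P2=[0,0,0,7,4,4](1)
Move 4: P1 pit4 -> P1=[2,3,3,2,0,6](1) P2=[1,0,0,7,4,4](1)
Move 5: P1 pit3 -> P1=[2,3,3,0,1,7](1) P2=[1,0,0,7,4,4](1)
Move 6: P1 pit1 -> P1=[2,0,4,1,2,7](1) P2=[1,0,0,7,4,4](1)
Move 7: P1 pit0 -> P1=[0,1,5,1,2,7](1) P2=[1,0,0,7,4,4](1)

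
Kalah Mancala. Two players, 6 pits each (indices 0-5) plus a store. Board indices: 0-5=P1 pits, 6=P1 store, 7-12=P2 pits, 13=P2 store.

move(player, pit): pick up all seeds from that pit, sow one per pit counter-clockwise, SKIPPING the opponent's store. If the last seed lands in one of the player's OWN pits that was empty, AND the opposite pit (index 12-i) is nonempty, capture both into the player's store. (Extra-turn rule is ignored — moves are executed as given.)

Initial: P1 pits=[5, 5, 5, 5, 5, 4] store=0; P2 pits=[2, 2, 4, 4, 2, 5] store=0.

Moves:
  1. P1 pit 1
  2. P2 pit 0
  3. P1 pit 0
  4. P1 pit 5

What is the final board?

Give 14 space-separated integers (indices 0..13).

Move 1: P1 pit1 -> P1=[5,0,6,6,6,5](1) P2=[2,2,4,4,2,5](0)
Move 2: P2 pit0 -> P1=[5,0,6,6,6,5](1) P2=[0,3,5,4,2,5](0)
Move 3: P1 pit0 -> P1=[0,1,7,7,7,6](1) P2=[0,3,5,4,2,5](0)
Move 4: P1 pit5 -> P1=[0,1,7,7,7,0](2) P2=[1,4,6,5,3,5](0)

Answer: 0 1 7 7 7 0 2 1 4 6 5 3 5 0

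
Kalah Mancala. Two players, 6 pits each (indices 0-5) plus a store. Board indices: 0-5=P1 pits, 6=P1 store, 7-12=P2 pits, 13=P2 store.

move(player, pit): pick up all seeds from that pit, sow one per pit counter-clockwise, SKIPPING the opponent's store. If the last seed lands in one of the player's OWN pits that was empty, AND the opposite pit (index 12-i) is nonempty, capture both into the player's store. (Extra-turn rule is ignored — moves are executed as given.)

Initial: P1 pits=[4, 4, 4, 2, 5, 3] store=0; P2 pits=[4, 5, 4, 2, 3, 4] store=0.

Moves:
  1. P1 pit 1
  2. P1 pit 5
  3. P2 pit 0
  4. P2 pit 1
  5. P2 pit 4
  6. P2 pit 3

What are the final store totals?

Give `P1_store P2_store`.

Answer: 1 3

Derivation:
Move 1: P1 pit1 -> P1=[4,0,5,3,6,4](0) P2=[4,5,4,2,3,4](0)
Move 2: P1 pit5 -> P1=[4,0,5,3,6,0](1) P2=[5,6,5,2,3,4](0)
Move 3: P2 pit0 -> P1=[4,0,5,3,6,0](1) P2=[0,7,6,3,4,5](0)
Move 4: P2 pit1 -> P1=[5,1,5,3,6,0](1) P2=[0,0,7,4,5,6](1)
Move 5: P2 pit4 -> P1=[6,2,6,3,6,0](1) P2=[0,0,7,4,0,7](2)
Move 6: P2 pit3 -> P1=[7,2,6,3,6,0](1) P2=[0,0,7,0,1,8](3)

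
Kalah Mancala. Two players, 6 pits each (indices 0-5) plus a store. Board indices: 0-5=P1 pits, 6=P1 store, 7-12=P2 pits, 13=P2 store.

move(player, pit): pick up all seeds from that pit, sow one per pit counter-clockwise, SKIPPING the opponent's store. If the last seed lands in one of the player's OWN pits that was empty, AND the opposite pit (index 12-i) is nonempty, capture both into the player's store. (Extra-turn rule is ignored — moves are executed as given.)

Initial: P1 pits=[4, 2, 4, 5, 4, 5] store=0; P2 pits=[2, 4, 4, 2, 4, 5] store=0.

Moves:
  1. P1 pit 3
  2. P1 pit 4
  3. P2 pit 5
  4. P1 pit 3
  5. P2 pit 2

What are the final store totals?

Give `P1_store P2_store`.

Answer: 9 2

Derivation:
Move 1: P1 pit3 -> P1=[4,2,4,0,5,6](1) P2=[3,5,4,2,4,5](0)
Move 2: P1 pit4 -> P1=[4,2,4,0,0,7](2) P2=[4,6,5,2,4,5](0)
Move 3: P2 pit5 -> P1=[5,3,5,1,0,7](2) P2=[4,6,5,2,4,0](1)
Move 4: P1 pit3 -> P1=[5,3,5,0,0,7](9) P2=[4,0,5,2,4,0](1)
Move 5: P2 pit2 -> P1=[6,3,5,0,0,7](9) P2=[4,0,0,3,5,1](2)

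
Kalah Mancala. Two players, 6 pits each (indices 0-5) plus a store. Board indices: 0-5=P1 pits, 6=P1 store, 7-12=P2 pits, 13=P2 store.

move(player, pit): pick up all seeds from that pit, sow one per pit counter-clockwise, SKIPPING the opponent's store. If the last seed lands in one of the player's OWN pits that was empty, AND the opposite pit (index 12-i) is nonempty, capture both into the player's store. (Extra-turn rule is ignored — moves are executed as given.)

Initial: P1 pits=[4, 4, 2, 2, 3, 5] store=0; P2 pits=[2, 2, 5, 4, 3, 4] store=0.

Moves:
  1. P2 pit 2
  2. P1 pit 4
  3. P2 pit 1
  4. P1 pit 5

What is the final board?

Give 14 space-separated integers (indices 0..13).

Answer: 5 4 2 2 0 0 2 4 1 2 7 5 5 1

Derivation:
Move 1: P2 pit2 -> P1=[5,4,2,2,3,5](0) P2=[2,2,0,5,4,5](1)
Move 2: P1 pit4 -> P1=[5,4,2,2,0,6](1) P2=[3,2,0,5,4,5](1)
Move 3: P2 pit1 -> P1=[5,4,2,2,0,6](1) P2=[3,0,1,6,4,5](1)
Move 4: P1 pit5 -> P1=[5,4,2,2,0,0](2) P2=[4,1,2,7,5,5](1)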